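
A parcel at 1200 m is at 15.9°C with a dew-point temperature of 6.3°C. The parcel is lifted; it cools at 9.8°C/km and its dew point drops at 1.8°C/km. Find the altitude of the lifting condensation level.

2400 m

T and T_d converge at 9.8 − 1.8 = 8°C per km
Height above start = (15.9 − 6.3) / 8 = 1.2 km
LCL altitude = 1200 m + 1200 m = 2400 m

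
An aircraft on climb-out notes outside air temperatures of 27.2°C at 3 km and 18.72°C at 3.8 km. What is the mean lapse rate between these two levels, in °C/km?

10.6°C/km

Γ = −ΔT/Δz = (27.2 − 18.72) / (3800 − 3000) m
  = 8.48°C / 0.8 km = 10.6°C/km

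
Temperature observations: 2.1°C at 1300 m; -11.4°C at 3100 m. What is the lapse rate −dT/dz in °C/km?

7.5°C/km

Γ = −ΔT/Δz = (2.1 − (-11.4)) / (3100 − 1300) m
  = 13.5°C / 1.8 km = 7.5°C/km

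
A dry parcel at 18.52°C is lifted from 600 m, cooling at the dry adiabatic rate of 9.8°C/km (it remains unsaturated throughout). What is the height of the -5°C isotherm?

3000 m

Height above start = (18.52 − (-5)) / 9.8 = 2.4 km
Altitude = 600 m + 2400 m = 3000 m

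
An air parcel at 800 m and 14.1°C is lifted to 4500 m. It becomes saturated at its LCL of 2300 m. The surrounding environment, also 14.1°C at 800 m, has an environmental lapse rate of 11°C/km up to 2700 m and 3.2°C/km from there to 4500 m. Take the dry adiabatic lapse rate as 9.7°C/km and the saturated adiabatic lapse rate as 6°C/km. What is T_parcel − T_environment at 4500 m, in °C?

Parcel:
  Dry to 2300 m: -9.7 × 1.5 km = -14.55°C, so T = -0.45°C.
  Saturated to 4500 m: -6 × 2.2 km = -13.2°C, so T = -13.65°C.
Environment:
  Environment, lower layer to 2700 m: -11 × 1.9 km = -20.9°C, so T = -6.8°C.
  Environment, upper layer to 4500 m: -3.2 × 1.8 km = -5.76°C, so T = -12.56°C.
T_parcel − T_env = -13.65 − (-12.56) = -1.09°C

-1.09°C (parcel cooler than environment)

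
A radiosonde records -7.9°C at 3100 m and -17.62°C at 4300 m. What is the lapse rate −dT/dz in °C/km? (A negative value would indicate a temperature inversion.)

8.1°C/km

Γ = −ΔT/Δz = (-7.9 − (-17.62)) / (4300 − 3100) m
  = 9.72°C / 1.2 km = 8.1°C/km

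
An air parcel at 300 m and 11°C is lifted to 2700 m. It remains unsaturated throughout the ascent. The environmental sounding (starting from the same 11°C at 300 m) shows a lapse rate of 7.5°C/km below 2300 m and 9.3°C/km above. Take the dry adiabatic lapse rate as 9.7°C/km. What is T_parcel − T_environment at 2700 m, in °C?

Parcel:
  300–2700 m, dry: Δz = 2.4 km ⇒ ΔT = -23.28°C; T = -12.28°C
Environment:
  300–2300 m, environment, lower layer: Δz = 2 km ⇒ ΔT = -15°C; T = -4°C
  2300–2700 m, environment, upper layer: Δz = 0.4 km ⇒ ΔT = -3.72°C; T = -7.72°C
T_parcel − T_env = -12.28 − (-7.72) = -4.56°C

-4.56°C (parcel cooler than environment)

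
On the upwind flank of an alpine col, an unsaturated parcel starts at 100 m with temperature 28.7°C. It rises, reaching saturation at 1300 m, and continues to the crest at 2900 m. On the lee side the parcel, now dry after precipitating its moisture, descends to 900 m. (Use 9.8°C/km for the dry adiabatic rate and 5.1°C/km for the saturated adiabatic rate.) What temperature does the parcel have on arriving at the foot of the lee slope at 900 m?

Dry to 1300 m: -9.8 × 1.2 km = -11.76°C, so T = 16.94°C.
Saturated to 2900 m: -5.1 × 1.6 km = -8.16°C, so T = 8.78°C.
Dry descent to 900 m: +9.8 × 2 km = +19.6°C, so T = 28.38°C.

28.38°C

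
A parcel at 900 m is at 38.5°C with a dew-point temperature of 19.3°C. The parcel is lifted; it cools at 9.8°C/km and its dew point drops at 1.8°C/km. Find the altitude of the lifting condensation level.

T and T_d converge at 9.8 − 1.8 = 8°C per km
Height above start = (38.5 − 19.3) / 8 = 2.4 km
LCL altitude = 900 m + 2400 m = 3300 m

3300 m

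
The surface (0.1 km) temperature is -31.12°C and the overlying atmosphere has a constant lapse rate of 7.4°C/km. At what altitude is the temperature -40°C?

1.3 km

Height above start = (-31.12 − (-40)) / 7.4 = 1.2 km
Altitude = 100 m + 1200 m = 1300 m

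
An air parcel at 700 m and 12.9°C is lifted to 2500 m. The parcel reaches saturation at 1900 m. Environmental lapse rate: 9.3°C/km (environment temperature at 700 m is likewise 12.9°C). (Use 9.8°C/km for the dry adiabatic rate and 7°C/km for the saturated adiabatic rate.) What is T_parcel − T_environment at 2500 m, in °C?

+0.78°C (parcel warmer than environment)

Parcel:
  Dry to 1900 m: -9.8 × 1.2 km = -11.76°C, so T = 1.14°C.
  Saturated to 2500 m: -7 × 0.6 km = -4.2°C, so T = -3.06°C.
Environment:
  Environment to 2500 m: -9.3 × 1.8 km = -16.74°C, so T = -3.84°C.
T_parcel − T_env = -3.06 − (-3.84) = +0.78°C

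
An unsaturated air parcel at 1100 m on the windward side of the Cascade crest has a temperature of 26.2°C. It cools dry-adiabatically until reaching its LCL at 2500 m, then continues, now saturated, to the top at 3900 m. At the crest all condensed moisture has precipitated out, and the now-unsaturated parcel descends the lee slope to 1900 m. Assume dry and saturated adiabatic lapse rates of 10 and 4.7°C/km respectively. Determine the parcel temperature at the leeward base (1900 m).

25.62°C

1100 → 2500 m (dry, 10°C/km): ΔT = -10 × 1.4 = -14°C → T = 12.2°C
2500 → 3900 m (saturated, 4.7°C/km): ΔT = -4.7 × 1.4 = -6.58°C → T = 5.62°C
3900 → 1900 m (dry descent, 10°C/km): ΔT = +10 × 2 = +20°C → T = 25.62°C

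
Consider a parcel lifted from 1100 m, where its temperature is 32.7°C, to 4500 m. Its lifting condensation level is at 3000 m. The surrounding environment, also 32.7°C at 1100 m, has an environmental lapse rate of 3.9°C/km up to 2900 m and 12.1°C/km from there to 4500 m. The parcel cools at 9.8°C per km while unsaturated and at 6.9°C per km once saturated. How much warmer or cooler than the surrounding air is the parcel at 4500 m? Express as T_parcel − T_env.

Parcel:
  Dry to 3000 m: -9.8 × 1.9 km = -18.62°C, so T = 14.08°C.
  Saturated to 4500 m: -6.9 × 1.5 km = -10.35°C, so T = 3.73°C.
Environment:
  Environment, lower layer to 2900 m: -3.9 × 1.8 km = -7.02°C, so T = 25.68°C.
  Environment, upper layer to 4500 m: -12.1 × 1.6 km = -19.36°C, so T = 6.32°C.
T_parcel − T_env = 3.73 − 6.32 = -2.59°C

-2.59°C (parcel cooler than environment)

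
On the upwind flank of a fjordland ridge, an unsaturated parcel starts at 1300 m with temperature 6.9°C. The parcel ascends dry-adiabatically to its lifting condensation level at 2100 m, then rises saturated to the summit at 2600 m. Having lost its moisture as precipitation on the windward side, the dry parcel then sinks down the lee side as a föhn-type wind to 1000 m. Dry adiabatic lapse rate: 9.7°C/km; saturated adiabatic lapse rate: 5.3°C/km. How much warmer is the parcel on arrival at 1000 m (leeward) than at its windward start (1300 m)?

1300–2100 m, dry: Δz = 0.8 km ⇒ ΔT = -7.76°C; T = -0.86°C
2100–2600 m, saturated: Δz = 0.5 km ⇒ ΔT = -2.65°C; T = -3.51°C
2600–1000 m, dry descent: Δz = 1.6 km ⇒ ΔT = +15.52°C; T = 12.01°C
Net change vs windward start: 12.01 − 6.9 = +5.11°C

+5.11°C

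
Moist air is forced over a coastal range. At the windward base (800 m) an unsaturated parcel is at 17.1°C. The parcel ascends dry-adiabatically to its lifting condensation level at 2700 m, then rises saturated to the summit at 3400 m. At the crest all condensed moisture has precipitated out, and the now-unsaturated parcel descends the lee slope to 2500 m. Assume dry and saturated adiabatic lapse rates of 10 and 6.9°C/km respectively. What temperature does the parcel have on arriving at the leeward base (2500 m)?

800–2700 m, dry: Δz = 1.9 km ⇒ ΔT = -19°C; T = -1.9°C
2700–3400 m, saturated: Δz = 0.7 km ⇒ ΔT = -4.83°C; T = -6.73°C
3400–2500 m, dry descent: Δz = 0.9 km ⇒ ΔT = +9°C; T = 2.27°C

2.27°C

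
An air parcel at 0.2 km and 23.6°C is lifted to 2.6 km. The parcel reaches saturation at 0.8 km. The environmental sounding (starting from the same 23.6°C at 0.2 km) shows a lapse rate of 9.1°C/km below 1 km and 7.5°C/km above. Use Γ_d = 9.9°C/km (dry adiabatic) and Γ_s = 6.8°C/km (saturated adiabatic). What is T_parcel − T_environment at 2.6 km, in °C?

+1.1°C (parcel warmer than environment)

Parcel:
  200–800 m, dry: Δz = 0.6 km ⇒ ΔT = -5.94°C; T = 17.66°C
  800–2600 m, saturated: Δz = 1.8 km ⇒ ΔT = -12.24°C; T = 5.42°C
Environment:
  200–1000 m, environment, lower layer: Δz = 0.8 km ⇒ ΔT = -7.28°C; T = 16.32°C
  1000–2600 m, environment, upper layer: Δz = 1.6 km ⇒ ΔT = -12°C; T = 4.32°C
T_parcel − T_env = 5.42 − 4.32 = +1.1°C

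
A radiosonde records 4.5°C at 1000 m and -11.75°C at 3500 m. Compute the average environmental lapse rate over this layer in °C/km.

6.5°C/km

Γ = −ΔT/Δz = (4.5 − (-11.75)) / (3500 − 1000) m
  = 16.25°C / 2.5 km = 6.5°C/km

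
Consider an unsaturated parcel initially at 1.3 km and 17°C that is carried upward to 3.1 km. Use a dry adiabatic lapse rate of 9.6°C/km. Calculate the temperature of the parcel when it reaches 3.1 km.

-0.28°C

Dry adiabatic to 3100 m: -9.6 × 1.8 km = -17.28°C, so T = -0.28°C.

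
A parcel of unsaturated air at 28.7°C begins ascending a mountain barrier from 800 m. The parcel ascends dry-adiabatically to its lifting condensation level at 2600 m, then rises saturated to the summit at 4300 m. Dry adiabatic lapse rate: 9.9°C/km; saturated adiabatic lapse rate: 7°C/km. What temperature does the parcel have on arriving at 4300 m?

Dry to 2600 m: -9.9 × 1.8 km = -17.82°C, so T = 10.88°C.
Saturated to 4300 m: -7 × 1.7 km = -11.9°C, so T = -1.02°C.

-1.02°C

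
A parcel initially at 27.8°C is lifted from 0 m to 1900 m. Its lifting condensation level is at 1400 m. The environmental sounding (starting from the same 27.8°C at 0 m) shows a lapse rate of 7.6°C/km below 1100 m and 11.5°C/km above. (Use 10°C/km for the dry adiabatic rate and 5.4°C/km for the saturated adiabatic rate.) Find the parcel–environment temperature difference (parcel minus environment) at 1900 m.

+0.86°C (parcel warmer than environment)

Parcel:
  0 → 1400 m (dry, 10°C/km): ΔT = -10 × 1.4 = -14°C → T = 13.8°C
  1400 → 1900 m (saturated, 5.4°C/km): ΔT = -5.4 × 0.5 = -2.7°C → T = 11.1°C
Environment:
  0 → 1100 m (environment, lower layer, 7.6°C/km): ΔT = -7.6 × 1.1 = -8.36°C → T = 19.44°C
  1100 → 1900 m (environment, upper layer, 11.5°C/km): ΔT = -11.5 × 0.8 = -9.2°C → T = 10.24°C
T_parcel − T_env = 11.1 − 10.24 = +0.86°C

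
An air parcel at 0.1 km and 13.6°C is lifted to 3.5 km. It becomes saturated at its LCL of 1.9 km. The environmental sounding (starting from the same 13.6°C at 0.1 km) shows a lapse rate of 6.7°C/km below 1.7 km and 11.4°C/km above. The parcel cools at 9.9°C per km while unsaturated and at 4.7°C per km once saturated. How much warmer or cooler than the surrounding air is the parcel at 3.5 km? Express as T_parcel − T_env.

Parcel:
  From 100 m to 1900 m (dry): cools by 9.9 × 1.8 = 17.82°C, giving -4.22°C.
  From 1900 m to 3500 m (saturated): cools by 4.7 × 1.6 = 7.52°C, giving -11.74°C.
Environment:
  From 100 m to 1700 m (environment, lower layer): cools by 6.7 × 1.6 = 10.72°C, giving 2.88°C.
  From 1700 m to 3500 m (environment, upper layer): cools by 11.4 × 1.8 = 20.52°C, giving -17.64°C.
T_parcel − T_env = -11.74 − (-17.64) = +5.9°C

+5.9°C (parcel warmer than environment)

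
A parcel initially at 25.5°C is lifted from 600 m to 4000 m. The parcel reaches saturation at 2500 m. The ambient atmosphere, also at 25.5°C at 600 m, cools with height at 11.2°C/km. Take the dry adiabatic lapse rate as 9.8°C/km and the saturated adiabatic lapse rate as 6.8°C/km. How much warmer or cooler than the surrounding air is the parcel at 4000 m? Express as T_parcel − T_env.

Parcel:
  Dry to 2500 m: -9.8 × 1.9 km = -18.62°C, so T = 6.88°C.
  Saturated to 4000 m: -6.8 × 1.5 km = -10.2°C, so T = -3.32°C.
Environment:
  Environment to 4000 m: -11.2 × 3.4 km = -38.08°C, so T = -12.58°C.
T_parcel − T_env = -3.32 − (-12.58) = +9.26°C

+9.26°C (parcel warmer than environment)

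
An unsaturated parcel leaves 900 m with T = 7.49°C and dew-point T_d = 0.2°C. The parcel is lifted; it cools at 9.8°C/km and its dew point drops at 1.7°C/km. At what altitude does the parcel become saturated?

1800 m

T and T_d converge at 9.8 − 1.7 = 8.1°C per km
Height above start = (7.49 − 0.2) / 8.1 = 0.9 km
LCL altitude = 900 m + 900 m = 1800 m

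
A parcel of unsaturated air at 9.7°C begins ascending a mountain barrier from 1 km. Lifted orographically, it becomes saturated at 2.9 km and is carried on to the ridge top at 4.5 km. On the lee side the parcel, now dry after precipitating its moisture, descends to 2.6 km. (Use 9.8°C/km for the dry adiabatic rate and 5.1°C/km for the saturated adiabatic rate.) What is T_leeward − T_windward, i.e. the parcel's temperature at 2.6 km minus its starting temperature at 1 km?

-8.16°C

1000–2900 m, dry: Δz = 1.9 km ⇒ ΔT = -18.62°C; T = -8.92°C
2900–4500 m, saturated: Δz = 1.6 km ⇒ ΔT = -8.16°C; T = -17.08°C
4500–2600 m, dry descent: Δz = 1.9 km ⇒ ΔT = +18.62°C; T = 1.54°C
Net change vs windward start: 1.54 − 9.7 = -8.16°C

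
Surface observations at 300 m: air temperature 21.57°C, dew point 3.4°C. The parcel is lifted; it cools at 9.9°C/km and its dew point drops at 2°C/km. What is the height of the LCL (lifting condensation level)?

2600 m

T and T_d converge at 9.9 − 2 = 7.9°C per km
Height above start = (21.57 − 3.4) / 7.9 = 2.3 km
LCL altitude = 300 m + 2300 m = 2600 m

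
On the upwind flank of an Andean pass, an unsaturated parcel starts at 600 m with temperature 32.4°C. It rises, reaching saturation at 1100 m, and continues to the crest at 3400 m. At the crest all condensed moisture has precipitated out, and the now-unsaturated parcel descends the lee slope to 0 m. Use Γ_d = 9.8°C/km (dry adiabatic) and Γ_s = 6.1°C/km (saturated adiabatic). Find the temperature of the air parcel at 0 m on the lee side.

46.79°C

Dry to 1100 m: -9.8 × 0.5 km = -4.9°C, so T = 27.5°C.
Saturated to 3400 m: -6.1 × 2.3 km = -14.03°C, so T = 13.47°C.
Dry descent to 0 m: +9.8 × 3.4 km = +33.32°C, so T = 46.79°C.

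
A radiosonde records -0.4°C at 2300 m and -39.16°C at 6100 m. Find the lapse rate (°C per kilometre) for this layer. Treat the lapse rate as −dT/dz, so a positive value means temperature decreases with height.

Γ = −ΔT/Δz = (-0.4 − (-39.16)) / (6100 − 2300) m
  = 38.76°C / 3.8 km = 10.2°C/km

10.2°C/km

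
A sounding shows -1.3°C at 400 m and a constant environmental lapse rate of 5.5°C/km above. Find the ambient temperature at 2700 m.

Environmental to 2700 m: -5.5 × 2.3 km = -12.65°C, so T = -13.95°C.

-13.95°C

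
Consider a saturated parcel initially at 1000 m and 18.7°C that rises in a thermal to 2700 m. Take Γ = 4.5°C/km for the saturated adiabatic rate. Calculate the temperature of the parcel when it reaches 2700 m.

11.05°C

1000 → 2700 m (saturated adiabatic, 4.5°C/km): ΔT = -4.5 × 1.7 = -7.65°C → T = 11.05°C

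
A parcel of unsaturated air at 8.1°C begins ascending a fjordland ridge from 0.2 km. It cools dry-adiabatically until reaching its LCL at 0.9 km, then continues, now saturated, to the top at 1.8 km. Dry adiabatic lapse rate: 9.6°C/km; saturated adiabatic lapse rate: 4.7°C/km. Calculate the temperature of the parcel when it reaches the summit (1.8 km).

-2.85°C

From 200 m to 900 m (dry): cools by 9.6 × 0.7 = 6.72°C, giving 1.38°C.
From 900 m to 1800 m (saturated): cools by 4.7 × 0.9 = 4.23°C, giving -2.85°C.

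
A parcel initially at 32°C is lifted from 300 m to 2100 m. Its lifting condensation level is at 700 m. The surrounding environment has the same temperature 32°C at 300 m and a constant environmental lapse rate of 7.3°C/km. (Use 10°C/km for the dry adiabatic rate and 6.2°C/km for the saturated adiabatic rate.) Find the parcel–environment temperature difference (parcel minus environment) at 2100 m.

Parcel:
  300–700 m, dry: Δz = 0.4 km ⇒ ΔT = -4°C; T = 28°C
  700–2100 m, saturated: Δz = 1.4 km ⇒ ΔT = -8.68°C; T = 19.32°C
Environment:
  300–2100 m, environment: Δz = 1.8 km ⇒ ΔT = -13.14°C; T = 18.86°C
T_parcel − T_env = 19.32 − 18.86 = +0.46°C

+0.46°C (parcel warmer than environment)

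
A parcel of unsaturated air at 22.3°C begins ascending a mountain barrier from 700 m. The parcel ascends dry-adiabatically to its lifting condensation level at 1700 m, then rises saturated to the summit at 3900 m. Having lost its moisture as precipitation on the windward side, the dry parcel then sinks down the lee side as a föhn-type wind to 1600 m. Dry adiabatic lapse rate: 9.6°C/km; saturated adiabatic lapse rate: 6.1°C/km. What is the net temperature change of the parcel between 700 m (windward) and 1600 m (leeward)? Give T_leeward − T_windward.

-0.94°C

From 700 m to 1700 m (dry): cools by 9.6 × 1 = 9.6°C, giving 12.7°C.
From 1700 m to 3900 m (saturated): cools by 6.1 × 2.2 = 13.42°C, giving -0.72°C.
From 3900 m to 1600 m (dry descent): warms by 9.6 × 2.3 = 22.08°C, giving 21.36°C.
Net change vs windward start: 21.36 − 22.3 = -0.94°C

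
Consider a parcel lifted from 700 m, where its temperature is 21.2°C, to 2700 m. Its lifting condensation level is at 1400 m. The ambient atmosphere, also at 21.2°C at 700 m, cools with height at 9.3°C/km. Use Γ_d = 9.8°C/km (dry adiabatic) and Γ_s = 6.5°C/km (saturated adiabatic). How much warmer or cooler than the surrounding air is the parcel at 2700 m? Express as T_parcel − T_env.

+3.29°C (parcel warmer than environment)

Parcel:
  Dry to 1400 m: -9.8 × 0.7 km = -6.86°C, so T = 14.34°C.
  Saturated to 2700 m: -6.5 × 1.3 km = -8.45°C, so T = 5.89°C.
Environment:
  Environment to 2700 m: -9.3 × 2 km = -18.6°C, so T = 2.6°C.
T_parcel − T_env = 5.89 − 2.6 = +3.29°C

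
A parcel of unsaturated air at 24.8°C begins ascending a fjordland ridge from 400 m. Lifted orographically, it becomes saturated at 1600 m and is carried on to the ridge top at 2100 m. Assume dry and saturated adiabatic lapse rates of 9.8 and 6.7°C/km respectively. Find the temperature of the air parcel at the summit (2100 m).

400 → 1600 m (dry, 9.8°C/km): ΔT = -9.8 × 1.2 = -11.76°C → T = 13.04°C
1600 → 2100 m (saturated, 6.7°C/km): ΔT = -6.7 × 0.5 = -3.35°C → T = 9.69°C

9.69°C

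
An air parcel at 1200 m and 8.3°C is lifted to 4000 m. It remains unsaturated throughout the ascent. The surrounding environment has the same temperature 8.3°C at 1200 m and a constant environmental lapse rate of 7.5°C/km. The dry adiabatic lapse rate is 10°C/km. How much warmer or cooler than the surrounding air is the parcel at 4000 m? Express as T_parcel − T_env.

Parcel:
  From 1200 m to 4000 m (dry): cools by 10 × 2.8 = 28°C, giving -19.7°C.
Environment:
  From 1200 m to 4000 m (environment): cools by 7.5 × 2.8 = 21°C, giving -12.7°C.
T_parcel − T_env = -19.7 − (-12.7) = -7°C

-7°C (parcel cooler than environment)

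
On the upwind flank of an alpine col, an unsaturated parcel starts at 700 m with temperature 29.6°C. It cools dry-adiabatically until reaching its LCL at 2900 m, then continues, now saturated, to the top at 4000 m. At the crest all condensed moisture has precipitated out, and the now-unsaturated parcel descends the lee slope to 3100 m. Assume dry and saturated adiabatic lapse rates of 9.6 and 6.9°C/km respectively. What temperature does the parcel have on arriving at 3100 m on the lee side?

700–2900 m, dry: Δz = 2.2 km ⇒ ΔT = -21.12°C; T = 8.48°C
2900–4000 m, saturated: Δz = 1.1 km ⇒ ΔT = -7.59°C; T = 0.89°C
4000–3100 m, dry descent: Δz = 0.9 km ⇒ ΔT = +8.64°C; T = 9.53°C

9.53°C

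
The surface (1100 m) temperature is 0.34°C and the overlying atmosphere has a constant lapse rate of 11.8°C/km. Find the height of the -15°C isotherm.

Height above start = (0.34 − (-15)) / 11.8 = 1.3 km
Altitude = 1100 m + 1300 m = 2400 m

2400 m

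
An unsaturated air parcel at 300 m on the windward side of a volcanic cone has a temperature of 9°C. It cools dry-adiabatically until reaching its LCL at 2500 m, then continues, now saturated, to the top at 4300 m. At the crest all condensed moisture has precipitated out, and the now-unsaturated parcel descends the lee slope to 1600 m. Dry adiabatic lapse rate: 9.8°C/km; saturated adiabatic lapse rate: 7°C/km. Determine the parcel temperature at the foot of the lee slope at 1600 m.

Dry to 2500 m: -9.8 × 2.2 km = -21.56°C, so T = -12.56°C.
Saturated to 4300 m: -7 × 1.8 km = -12.6°C, so T = -25.16°C.
Dry descent to 1600 m: +9.8 × 2.7 km = +26.46°C, so T = 1.3°C.

1.3°C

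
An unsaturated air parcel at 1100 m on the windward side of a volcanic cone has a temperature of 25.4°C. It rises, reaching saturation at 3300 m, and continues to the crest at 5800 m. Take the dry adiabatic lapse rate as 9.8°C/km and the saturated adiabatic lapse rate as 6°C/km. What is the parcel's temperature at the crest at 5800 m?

-11.16°C

Dry to 3300 m: -9.8 × 2.2 km = -21.56°C, so T = 3.84°C.
Saturated to 5800 m: -6 × 2.5 km = -15°C, so T = -11.16°C.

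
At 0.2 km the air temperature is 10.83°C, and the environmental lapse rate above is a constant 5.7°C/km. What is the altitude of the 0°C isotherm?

Height above start = (10.83 − 0) / 5.7 = 1.9 km
Altitude = 200 m + 1900 m = 2100 m

2.1 km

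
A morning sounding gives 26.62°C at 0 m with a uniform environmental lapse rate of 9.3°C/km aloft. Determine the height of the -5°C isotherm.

3400 m

Height above start = (26.62 − (-5)) / 9.3 = 3.4 km
Altitude = 0 m + 3400 m = 3400 m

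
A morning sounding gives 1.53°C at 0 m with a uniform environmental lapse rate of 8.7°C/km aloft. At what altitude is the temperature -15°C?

1900 m

Height above start = (1.53 − (-15)) / 8.7 = 1.9 km
Altitude = 0 m + 1900 m = 1900 m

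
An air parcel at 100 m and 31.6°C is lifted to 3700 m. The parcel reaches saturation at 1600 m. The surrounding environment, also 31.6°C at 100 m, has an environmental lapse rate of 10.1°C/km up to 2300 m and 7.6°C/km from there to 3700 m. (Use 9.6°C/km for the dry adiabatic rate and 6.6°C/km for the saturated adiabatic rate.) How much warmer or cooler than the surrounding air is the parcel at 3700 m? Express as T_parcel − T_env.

+4.6°C (parcel warmer than environment)

Parcel:
  100 → 1600 m (dry, 9.6°C/km): ΔT = -9.6 × 1.5 = -14.4°C → T = 17.2°C
  1600 → 3700 m (saturated, 6.6°C/km): ΔT = -6.6 × 2.1 = -13.86°C → T = 3.34°C
Environment:
  100 → 2300 m (environment, lower layer, 10.1°C/km): ΔT = -10.1 × 2.2 = -22.22°C → T = 9.38°C
  2300 → 3700 m (environment, upper layer, 7.6°C/km): ΔT = -7.6 × 1.4 = -10.64°C → T = -1.26°C
T_parcel − T_env = 3.34 − (-1.26) = +4.6°C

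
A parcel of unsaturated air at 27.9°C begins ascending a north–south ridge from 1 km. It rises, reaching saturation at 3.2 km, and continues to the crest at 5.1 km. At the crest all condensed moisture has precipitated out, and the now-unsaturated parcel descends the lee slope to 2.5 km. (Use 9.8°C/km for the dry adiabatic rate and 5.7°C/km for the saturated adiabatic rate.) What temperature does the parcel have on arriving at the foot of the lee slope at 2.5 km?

1000–3200 m, dry: Δz = 2.2 km ⇒ ΔT = -21.56°C; T = 6.34°C
3200–5100 m, saturated: Δz = 1.9 km ⇒ ΔT = -10.83°C; T = -4.49°C
5100–2500 m, dry descent: Δz = 2.6 km ⇒ ΔT = +25.48°C; T = 20.99°C

20.99°C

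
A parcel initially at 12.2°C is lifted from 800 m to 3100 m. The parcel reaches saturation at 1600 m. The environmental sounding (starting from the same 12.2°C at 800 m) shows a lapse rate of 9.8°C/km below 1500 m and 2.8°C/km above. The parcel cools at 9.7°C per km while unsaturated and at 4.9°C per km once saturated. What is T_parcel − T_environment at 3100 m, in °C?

Parcel:
  From 800 m to 1600 m (dry): cools by 9.7 × 0.8 = 7.76°C, giving 4.44°C.
  From 1600 m to 3100 m (saturated): cools by 4.9 × 1.5 = 7.35°C, giving -2.91°C.
Environment:
  From 800 m to 1500 m (environment, lower layer): cools by 9.8 × 0.7 = 6.86°C, giving 5.34°C.
  From 1500 m to 3100 m (environment, upper layer): cools by 2.8 × 1.6 = 4.48°C, giving 0.86°C.
T_parcel − T_env = -2.91 − 0.86 = -3.77°C

-3.77°C (parcel cooler than environment)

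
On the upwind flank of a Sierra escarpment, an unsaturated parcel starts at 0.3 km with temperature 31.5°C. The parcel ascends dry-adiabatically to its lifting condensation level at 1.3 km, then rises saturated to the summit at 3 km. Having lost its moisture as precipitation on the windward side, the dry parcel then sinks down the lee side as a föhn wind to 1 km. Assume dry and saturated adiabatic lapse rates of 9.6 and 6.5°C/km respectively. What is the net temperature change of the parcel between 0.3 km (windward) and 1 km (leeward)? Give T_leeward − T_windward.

-1.45°C

Dry to 1300 m: -9.6 × 1 km = -9.6°C, so T = 21.9°C.
Saturated to 3000 m: -6.5 × 1.7 km = -11.05°C, so T = 10.85°C.
Dry descent to 1000 m: +9.6 × 2 km = +19.2°C, so T = 30.05°C.
Net change vs windward start: 30.05 − 31.5 = -1.45°C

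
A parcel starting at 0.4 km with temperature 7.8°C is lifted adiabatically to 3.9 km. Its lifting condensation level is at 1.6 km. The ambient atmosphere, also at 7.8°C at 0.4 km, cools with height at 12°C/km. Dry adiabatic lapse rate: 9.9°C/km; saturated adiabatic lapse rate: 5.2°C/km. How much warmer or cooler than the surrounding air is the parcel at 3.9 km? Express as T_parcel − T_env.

Parcel:
  From 400 m to 1600 m (dry): cools by 9.9 × 1.2 = 11.88°C, giving -4.08°C.
  From 1600 m to 3900 m (saturated): cools by 5.2 × 2.3 = 11.96°C, giving -16.04°C.
Environment:
  From 400 m to 3900 m (environment): cools by 12 × 3.5 = 42°C, giving -34.2°C.
T_parcel − T_env = -16.04 − (-34.2) = +18.16°C

+18.16°C (parcel warmer than environment)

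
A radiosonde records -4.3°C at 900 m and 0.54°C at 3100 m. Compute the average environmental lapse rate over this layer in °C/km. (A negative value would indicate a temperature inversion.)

-2.2°C/km

Γ = −ΔT/Δz = (-4.3 − 0.54) / (3100 − 900) m
  = -4.84°C / 2.2 km = -2.2°C/km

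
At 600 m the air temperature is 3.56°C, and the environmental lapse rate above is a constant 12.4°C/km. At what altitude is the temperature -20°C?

Height above start = (3.56 − (-20)) / 12.4 = 1.9 km
Altitude = 600 m + 1900 m = 2500 m

2500 m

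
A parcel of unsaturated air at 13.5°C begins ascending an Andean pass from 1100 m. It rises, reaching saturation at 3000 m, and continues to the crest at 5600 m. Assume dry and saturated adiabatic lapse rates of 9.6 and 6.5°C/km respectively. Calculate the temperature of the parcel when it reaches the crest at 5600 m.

-21.64°C

1100–3000 m, dry: Δz = 1.9 km ⇒ ΔT = -18.24°C; T = -4.74°C
3000–5600 m, saturated: Δz = 2.6 km ⇒ ΔT = -16.9°C; T = -21.64°C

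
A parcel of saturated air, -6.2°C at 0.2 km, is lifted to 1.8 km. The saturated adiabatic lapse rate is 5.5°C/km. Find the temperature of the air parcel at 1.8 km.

Saturated adiabatic to 1800 m: -5.5 × 1.6 km = -8.8°C, so T = -15°C.

-15°C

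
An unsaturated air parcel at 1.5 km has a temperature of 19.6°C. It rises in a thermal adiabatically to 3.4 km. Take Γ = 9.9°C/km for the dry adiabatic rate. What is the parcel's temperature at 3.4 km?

1500 → 3400 m (dry adiabatic, 9.9°C/km): ΔT = -9.9 × 1.9 = -18.81°C → T = 0.79°C

0.79°C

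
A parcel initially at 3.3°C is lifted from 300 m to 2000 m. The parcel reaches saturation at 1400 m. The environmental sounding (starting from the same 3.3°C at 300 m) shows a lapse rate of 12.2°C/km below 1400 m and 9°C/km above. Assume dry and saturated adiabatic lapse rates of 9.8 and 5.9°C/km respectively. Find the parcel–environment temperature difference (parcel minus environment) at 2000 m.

+4.5°C (parcel warmer than environment)

Parcel:
  300–1400 m, dry: Δz = 1.1 km ⇒ ΔT = -10.78°C; T = -7.48°C
  1400–2000 m, saturated: Δz = 0.6 km ⇒ ΔT = -3.54°C; T = -11.02°C
Environment:
  300–1400 m, environment, lower layer: Δz = 1.1 km ⇒ ΔT = -13.42°C; T = -10.12°C
  1400–2000 m, environment, upper layer: Δz = 0.6 km ⇒ ΔT = -5.4°C; T = -15.52°C
T_parcel − T_env = -11.02 − (-15.52) = +4.5°C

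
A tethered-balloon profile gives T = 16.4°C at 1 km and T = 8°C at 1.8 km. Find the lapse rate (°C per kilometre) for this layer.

10.5°C/km

Γ = −ΔT/Δz = (16.4 − 8) / (1800 − 1000) m
  = 8.4°C / 0.8 km = 10.5°C/km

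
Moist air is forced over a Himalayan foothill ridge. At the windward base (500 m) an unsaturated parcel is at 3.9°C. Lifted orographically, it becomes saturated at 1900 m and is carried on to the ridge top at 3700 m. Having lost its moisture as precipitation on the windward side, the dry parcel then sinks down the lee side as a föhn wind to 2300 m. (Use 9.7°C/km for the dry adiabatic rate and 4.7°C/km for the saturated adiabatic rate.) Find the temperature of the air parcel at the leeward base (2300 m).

500–1900 m, dry: Δz = 1.4 km ⇒ ΔT = -13.58°C; T = -9.68°C
1900–3700 m, saturated: Δz = 1.8 km ⇒ ΔT = -8.46°C; T = -18.14°C
3700–2300 m, dry descent: Δz = 1.4 km ⇒ ΔT = +13.58°C; T = -4.56°C

-4.56°C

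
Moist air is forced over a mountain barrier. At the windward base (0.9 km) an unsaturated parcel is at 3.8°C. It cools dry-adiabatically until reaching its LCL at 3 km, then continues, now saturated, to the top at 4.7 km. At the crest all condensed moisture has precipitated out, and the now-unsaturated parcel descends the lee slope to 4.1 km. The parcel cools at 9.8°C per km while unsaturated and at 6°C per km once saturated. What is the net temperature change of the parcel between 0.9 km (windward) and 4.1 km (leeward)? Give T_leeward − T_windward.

From 900 m to 3000 m (dry): cools by 9.8 × 2.1 = 20.58°C, giving -16.78°C.
From 3000 m to 4700 m (saturated): cools by 6 × 1.7 = 10.2°C, giving -26.98°C.
From 4700 m to 4100 m (dry descent): warms by 9.8 × 0.6 = 5.88°C, giving -21.1°C.
Net change vs windward start: -21.1 − 3.8 = -24.9°C

-24.9°C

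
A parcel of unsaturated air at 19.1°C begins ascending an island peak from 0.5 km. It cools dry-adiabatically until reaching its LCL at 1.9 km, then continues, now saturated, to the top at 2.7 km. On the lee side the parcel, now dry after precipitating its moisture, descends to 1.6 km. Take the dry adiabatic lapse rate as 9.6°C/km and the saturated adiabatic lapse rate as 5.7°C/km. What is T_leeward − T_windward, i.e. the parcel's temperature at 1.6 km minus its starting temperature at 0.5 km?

From 500 m to 1900 m (dry): cools by 9.6 × 1.4 = 13.44°C, giving 5.66°C.
From 1900 m to 2700 m (saturated): cools by 5.7 × 0.8 = 4.56°C, giving 1.1°C.
From 2700 m to 1600 m (dry descent): warms by 9.6 × 1.1 = 10.56°C, giving 11.66°C.
Net change vs windward start: 11.66 − 19.1 = -7.44°C

-7.44°C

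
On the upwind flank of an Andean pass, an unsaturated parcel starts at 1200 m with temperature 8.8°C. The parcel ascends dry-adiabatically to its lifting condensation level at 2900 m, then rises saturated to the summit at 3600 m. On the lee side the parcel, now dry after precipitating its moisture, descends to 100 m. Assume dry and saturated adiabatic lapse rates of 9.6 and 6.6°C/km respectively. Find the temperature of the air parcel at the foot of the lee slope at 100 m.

21.46°C

1200–2900 m, dry: Δz = 1.7 km ⇒ ΔT = -16.32°C; T = -7.52°C
2900–3600 m, saturated: Δz = 0.7 km ⇒ ΔT = -4.62°C; T = -12.14°C
3600–100 m, dry descent: Δz = 3.5 km ⇒ ΔT = +33.6°C; T = 21.46°C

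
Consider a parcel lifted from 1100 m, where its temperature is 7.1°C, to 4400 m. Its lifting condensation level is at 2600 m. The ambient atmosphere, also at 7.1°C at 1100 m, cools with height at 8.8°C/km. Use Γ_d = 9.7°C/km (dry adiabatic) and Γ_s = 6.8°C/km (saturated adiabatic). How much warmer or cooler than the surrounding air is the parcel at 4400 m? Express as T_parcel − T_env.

Parcel:
  Dry to 2600 m: -9.7 × 1.5 km = -14.55°C, so T = -7.45°C.
  Saturated to 4400 m: -6.8 × 1.8 km = -12.24°C, so T = -19.69°C.
Environment:
  Environment to 4400 m: -8.8 × 3.3 km = -29.04°C, so T = -21.94°C.
T_parcel − T_env = -19.69 − (-21.94) = +2.25°C

+2.25°C (parcel warmer than environment)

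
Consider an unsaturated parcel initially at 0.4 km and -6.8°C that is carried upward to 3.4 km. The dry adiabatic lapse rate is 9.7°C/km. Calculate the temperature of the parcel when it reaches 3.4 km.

-35.9°C

Dry adiabatic to 3400 m: -9.7 × 3 km = -29.1°C, so T = -35.9°C.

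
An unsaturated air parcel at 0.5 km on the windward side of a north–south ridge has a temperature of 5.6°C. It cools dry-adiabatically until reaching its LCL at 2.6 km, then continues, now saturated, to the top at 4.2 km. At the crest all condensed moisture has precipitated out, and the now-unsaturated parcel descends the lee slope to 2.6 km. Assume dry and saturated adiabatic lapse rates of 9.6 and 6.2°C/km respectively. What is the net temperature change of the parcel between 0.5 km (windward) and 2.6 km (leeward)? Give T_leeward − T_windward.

-14.72°C

500 → 2600 m (dry, 9.6°C/km): ΔT = -9.6 × 2.1 = -20.16°C → T = -14.56°C
2600 → 4200 m (saturated, 6.2°C/km): ΔT = -6.2 × 1.6 = -9.92°C → T = -24.48°C
4200 → 2600 m (dry descent, 9.6°C/km): ΔT = +9.6 × 1.6 = +15.36°C → T = -9.12°C
Net change vs windward start: -9.12 − 5.6 = -14.72°C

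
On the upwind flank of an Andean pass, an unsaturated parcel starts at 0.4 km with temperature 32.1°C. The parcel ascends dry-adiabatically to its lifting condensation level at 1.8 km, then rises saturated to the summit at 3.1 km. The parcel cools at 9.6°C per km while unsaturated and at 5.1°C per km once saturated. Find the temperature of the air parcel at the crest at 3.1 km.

12.03°C

From 400 m to 1800 m (dry): cools by 9.6 × 1.4 = 13.44°C, giving 18.66°C.
From 1800 m to 3100 m (saturated): cools by 5.1 × 1.3 = 6.63°C, giving 12.03°C.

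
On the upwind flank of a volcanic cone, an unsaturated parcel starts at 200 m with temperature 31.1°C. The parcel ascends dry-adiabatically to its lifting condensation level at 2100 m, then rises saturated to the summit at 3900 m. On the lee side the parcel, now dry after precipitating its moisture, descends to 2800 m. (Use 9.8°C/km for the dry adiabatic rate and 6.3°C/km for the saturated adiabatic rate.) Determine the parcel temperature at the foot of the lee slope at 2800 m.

From 200 m to 2100 m (dry): cools by 9.8 × 1.9 = 18.62°C, giving 12.48°C.
From 2100 m to 3900 m (saturated): cools by 6.3 × 1.8 = 11.34°C, giving 1.14°C.
From 3900 m to 2800 m (dry descent): warms by 9.8 × 1.1 = 10.78°C, giving 11.92°C.

11.92°C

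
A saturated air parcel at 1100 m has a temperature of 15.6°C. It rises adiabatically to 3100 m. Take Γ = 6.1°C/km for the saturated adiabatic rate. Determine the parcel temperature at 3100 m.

3.4°C

Saturated adiabatic to 3100 m: -6.1 × 2 km = -12.2°C, so T = 3.4°C.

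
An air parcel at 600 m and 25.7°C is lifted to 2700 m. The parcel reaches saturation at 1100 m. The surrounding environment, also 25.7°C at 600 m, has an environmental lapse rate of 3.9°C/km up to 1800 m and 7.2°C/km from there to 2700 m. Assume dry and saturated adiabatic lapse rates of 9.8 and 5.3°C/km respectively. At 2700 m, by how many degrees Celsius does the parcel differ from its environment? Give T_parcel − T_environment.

Parcel:
  From 600 m to 1100 m (dry): cools by 9.8 × 0.5 = 4.9°C, giving 20.8°C.
  From 1100 m to 2700 m (saturated): cools by 5.3 × 1.6 = 8.48°C, giving 12.32°C.
Environment:
  From 600 m to 1800 m (environment, lower layer): cools by 3.9 × 1.2 = 4.68°C, giving 21.02°C.
  From 1800 m to 2700 m (environment, upper layer): cools by 7.2 × 0.9 = 6.48°C, giving 14.54°C.
T_parcel − T_env = 12.32 − 14.54 = -2.22°C

-2.22°C (parcel cooler than environment)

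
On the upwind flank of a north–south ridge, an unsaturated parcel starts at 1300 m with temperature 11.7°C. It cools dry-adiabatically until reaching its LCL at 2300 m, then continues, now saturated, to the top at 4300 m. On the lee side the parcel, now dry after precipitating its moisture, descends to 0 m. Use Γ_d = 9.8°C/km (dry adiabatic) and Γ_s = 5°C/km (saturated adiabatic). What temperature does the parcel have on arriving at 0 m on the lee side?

34.04°C

1300–2300 m, dry: Δz = 1 km ⇒ ΔT = -9.8°C; T = 1.9°C
2300–4300 m, saturated: Δz = 2 km ⇒ ΔT = -10°C; T = -8.1°C
4300–0 m, dry descent: Δz = 4.3 km ⇒ ΔT = +42.14°C; T = 34.04°C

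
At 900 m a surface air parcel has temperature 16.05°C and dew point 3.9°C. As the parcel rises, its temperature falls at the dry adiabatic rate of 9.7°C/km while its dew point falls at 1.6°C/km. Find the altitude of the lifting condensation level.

2400 m

T and T_d converge at 9.7 − 1.6 = 8.1°C per km
Height above start = (16.05 − 3.9) / 8.1 = 1.5 km
LCL altitude = 900 m + 1500 m = 2400 m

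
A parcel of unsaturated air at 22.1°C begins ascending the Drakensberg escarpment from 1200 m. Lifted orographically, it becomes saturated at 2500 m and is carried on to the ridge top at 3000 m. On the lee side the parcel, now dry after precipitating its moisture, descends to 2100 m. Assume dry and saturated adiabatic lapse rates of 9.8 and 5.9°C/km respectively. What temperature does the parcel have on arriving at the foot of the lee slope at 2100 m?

15.23°C

1200 → 2500 m (dry, 9.8°C/km): ΔT = -9.8 × 1.3 = -12.74°C → T = 9.36°C
2500 → 3000 m (saturated, 5.9°C/km): ΔT = -5.9 × 0.5 = -2.95°C → T = 6.41°C
3000 → 2100 m (dry descent, 9.8°C/km): ΔT = +9.8 × 0.9 = +8.82°C → T = 15.23°C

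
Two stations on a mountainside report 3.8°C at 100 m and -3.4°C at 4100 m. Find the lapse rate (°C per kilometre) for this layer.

Γ = −ΔT/Δz = (3.8 − (-3.4)) / (4100 − 100) m
  = 7.2°C / 4 km = 1.8°C/km

1.8°C/km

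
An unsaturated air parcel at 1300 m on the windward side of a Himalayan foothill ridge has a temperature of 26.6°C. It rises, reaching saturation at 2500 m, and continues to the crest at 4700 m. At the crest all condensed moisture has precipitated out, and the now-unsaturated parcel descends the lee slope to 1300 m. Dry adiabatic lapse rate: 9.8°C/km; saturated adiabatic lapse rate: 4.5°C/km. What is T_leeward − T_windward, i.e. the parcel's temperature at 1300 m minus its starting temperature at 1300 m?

1300–2500 m, dry: Δz = 1.2 km ⇒ ΔT = -11.76°C; T = 14.84°C
2500–4700 m, saturated: Δz = 2.2 km ⇒ ΔT = -9.9°C; T = 4.94°C
4700–1300 m, dry descent: Δz = 3.4 km ⇒ ΔT = +33.32°C; T = 38.26°C
Net change vs windward start: 38.26 − 26.6 = +11.66°C

+11.66°C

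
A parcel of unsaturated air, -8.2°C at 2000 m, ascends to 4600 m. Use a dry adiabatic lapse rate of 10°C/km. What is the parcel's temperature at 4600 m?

-34.2°C

2000–4600 m, dry adiabatic: Δz = 2.6 km ⇒ ΔT = -26°C; T = -34.2°C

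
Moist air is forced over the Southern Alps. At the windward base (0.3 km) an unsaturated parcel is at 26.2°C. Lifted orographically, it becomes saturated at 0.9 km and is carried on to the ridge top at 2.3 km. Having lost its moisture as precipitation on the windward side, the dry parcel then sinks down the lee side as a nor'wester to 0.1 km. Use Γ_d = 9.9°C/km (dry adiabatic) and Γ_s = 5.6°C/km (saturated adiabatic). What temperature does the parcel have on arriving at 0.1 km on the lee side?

300 → 900 m (dry, 9.9°C/km): ΔT = -9.9 × 0.6 = -5.94°C → T = 20.26°C
900 → 2300 m (saturated, 5.6°C/km): ΔT = -5.6 × 1.4 = -7.84°C → T = 12.42°C
2300 → 100 m (dry descent, 9.9°C/km): ΔT = +9.9 × 2.2 = +21.78°C → T = 34.2°C

34.2°C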